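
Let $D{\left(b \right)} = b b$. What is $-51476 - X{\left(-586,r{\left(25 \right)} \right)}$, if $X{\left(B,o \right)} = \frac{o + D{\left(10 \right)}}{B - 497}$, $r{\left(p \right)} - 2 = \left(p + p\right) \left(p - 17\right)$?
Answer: $- \frac{55748006}{1083} \approx -51476.0$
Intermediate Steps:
$D{\left(b \right)} = b^{2}$
$r{\left(p \right)} = 2 + 2 p \left(-17 + p\right)$ ($r{\left(p \right)} = 2 + \left(p + p\right) \left(p - 17\right) = 2 + 2 p \left(-17 + p\right)$)
$X{\left(B,o \right)} = \frac{100 + o}{-497 + B}$ ($X{\left(B,o \right)} = \frac{o + 10^{2}}{B - 497} = \frac{o + 100}{-497 + B} = \frac{100 + o}{-497 + B}$)
$-51476 - X{\left(-586,r{\left(25 \right)} \right)} = -51476 - \frac{100 + \left(2 - 850 + 2 \cdot 25^{2}\right)}{-497 - 586} = -51476 - \frac{100 + \left(2 - 850 + 2 \cdot 625\right)}{-1083} = -51476 - - \frac{100 + \left(2 - 850 + 1250\right)}{1083} = -51476 - - \frac{100 + 402}{1083} = -51476 - \left(- \frac{1}{1083}\right) 502 = -51476 - - \frac{502}{1083} = -51476 + \frac{502}{1083} = - \frac{55748006}{1083}$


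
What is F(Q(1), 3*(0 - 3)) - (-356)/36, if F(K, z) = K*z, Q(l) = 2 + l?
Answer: -154/9 ≈ -17.111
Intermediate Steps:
F(Q(1), 3*(0 - 3)) - (-356)/36 = (2 + 1)*(3*(0 - 3)) - (-356)/36 = 3*(3*(-3)) - (-356)/36 = 3*(-9) - 1*(-89/9) = -27 + 89/9 = -154/9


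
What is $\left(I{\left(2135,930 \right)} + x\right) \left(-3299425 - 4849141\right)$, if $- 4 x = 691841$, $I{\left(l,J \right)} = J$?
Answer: $\frac{2803599692243}{2} \approx 1.4018 \cdot 10^{12}$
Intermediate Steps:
$x = - \frac{691841}{4}$ ($x = \left(- \frac{1}{4}\right) 691841 = - \frac{691841}{4} \approx -1.7296 \cdot 10^{5}$)
$\left(I{\left(2135,930 \right)} + x\right) \left(-3299425 - 4849141\right) = \left(930 - \frac{691841}{4}\right) \left(-3299425 - 4849141\right) = \left(- \frac{688121}{4}\right) \left(-8148566\right) = \frac{2803599692243}{2}$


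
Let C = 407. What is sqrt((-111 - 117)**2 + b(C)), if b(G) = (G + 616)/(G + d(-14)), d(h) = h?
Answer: sqrt(892142095)/131 ≈ 228.01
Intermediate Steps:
b(G) = (616 + G)/(-14 + G) (b(G) = (G + 616)/(G - 14) = (616 + G)/(-14 + G))
sqrt((-111 - 117)**2 + b(C)) = sqrt((-111 - 117)**2 + (616 + 407)/(-14 + 407)) = sqrt((-228)**2 + 1023/393) = sqrt(51984 + (1/393)*1023) = sqrt(51984 + 341/131) = sqrt(6810245/131) = sqrt(892142095)/131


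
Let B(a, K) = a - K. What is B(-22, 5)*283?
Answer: -7641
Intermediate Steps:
B(-22, 5)*283 = (-22 - 1*5)*283 = (-22 - 5)*283 = -27*283 = -7641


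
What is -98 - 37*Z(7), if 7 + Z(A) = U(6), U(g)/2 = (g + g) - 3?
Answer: -505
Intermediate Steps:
U(g) = -6 + 4*g (U(g) = 2*((g + g) - 3) = 2*(2*g - 3) = 2*(-3 + 2*g) = -6 + 4*g)
Z(A) = 11 (Z(A) = -7 + (-6 + 4*6) = -7 + (-6 + 24) = -7 + 18 = 11)
-98 - 37*Z(7) = -98 - 37*11 = -98 - 407 = -505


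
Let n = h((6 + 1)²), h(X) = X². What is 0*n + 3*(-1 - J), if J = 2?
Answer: -9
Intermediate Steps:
n = 2401 (n = ((6 + 1)²)² = (7²)² = 49² = 2401)
0*n + 3*(-1 - J) = 0*2401 + 3*(-1 - 1*2) = 0 + 3*(-1 - 2) = 0 + 3*(-3) = 0 - 9 = -9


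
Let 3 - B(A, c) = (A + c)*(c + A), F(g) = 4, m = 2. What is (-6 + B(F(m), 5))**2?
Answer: 7056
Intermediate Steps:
B(A, c) = 3 - (A + c)**2 (B(A, c) = 3 - (A + c)*(c + A) = 3 - (A + c)*(A + c) = 3 - (A + c)**2)
(-6 + B(F(m), 5))**2 = (-6 + (3 - (4 + 5)**2))**2 = (-6 + (3 - 1*9**2))**2 = (-6 + (3 - 1*81))**2 = (-6 + (3 - 81))**2 = (-6 - 78)**2 = (-84)**2 = 7056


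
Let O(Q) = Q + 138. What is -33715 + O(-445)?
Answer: -34022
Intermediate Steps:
O(Q) = 138 + Q
-33715 + O(-445) = -33715 + (138 - 445) = -33715 - 307 = -34022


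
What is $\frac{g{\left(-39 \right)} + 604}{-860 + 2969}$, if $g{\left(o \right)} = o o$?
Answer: $\frac{2125}{2109} \approx 1.0076$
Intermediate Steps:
$g{\left(o \right)} = o^{2}$
$\frac{g{\left(-39 \right)} + 604}{-860 + 2969} = \frac{\left(-39\right)^{2} + 604}{-860 + 2969} = \frac{1521 + 604}{2109} = 2125 \cdot \frac{1}{2109} = \frac{2125}{2109}$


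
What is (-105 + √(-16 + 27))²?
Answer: (105 - √11)² ≈ 10340.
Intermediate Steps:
(-105 + √(-16 + 27))² = (-105 + √11)²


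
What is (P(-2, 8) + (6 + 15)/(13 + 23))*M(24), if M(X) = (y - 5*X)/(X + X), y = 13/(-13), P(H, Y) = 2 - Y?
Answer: 7865/576 ≈ 13.655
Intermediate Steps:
y = -1 (y = 13*(-1/13) = -1)
M(X) = (-1 - 5*X)/(2*X) (M(X) = (-1 - 5*X)/(X + X) = (-1 - 5*X)/((2*X)) = (-1 - 5*X)*(1/(2*X)) = (-1 - 5*X)/(2*X))
(P(-2, 8) + (6 + 15)/(13 + 23))*M(24) = ((2 - 1*8) + (6 + 15)/(13 + 23))*((1/2)*(-1 - 5*24)/24) = ((2 - 8) + 21/36)*((1/2)*(1/24)*(-1 - 120)) = (-6 + 21*(1/36))*((1/2)*(1/24)*(-121)) = (-6 + 7/12)*(-121/48) = -65/12*(-121/48) = 7865/576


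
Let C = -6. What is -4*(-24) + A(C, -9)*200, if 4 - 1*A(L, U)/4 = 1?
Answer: 2496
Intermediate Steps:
A(L, U) = 12 (A(L, U) = 16 - 4*1 = 16 - 4 = 12)
-4*(-24) + A(C, -9)*200 = -4*(-24) + 12*200 = 96 + 2400 = 2496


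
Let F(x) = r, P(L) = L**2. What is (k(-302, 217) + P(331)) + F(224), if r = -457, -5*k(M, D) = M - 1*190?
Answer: 546012/5 ≈ 1.0920e+5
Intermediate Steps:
k(M, D) = 38 - M/5 (k(M, D) = -(M - 1*190)/5 = -(M - 190)/5 = -(-190 + M)/5 = 38 - M/5)
F(x) = -457
(k(-302, 217) + P(331)) + F(224) = ((38 - 1/5*(-302)) + 331**2) - 457 = ((38 + 302/5) + 109561) - 457 = (492/5 + 109561) - 457 = 548297/5 - 457 = 546012/5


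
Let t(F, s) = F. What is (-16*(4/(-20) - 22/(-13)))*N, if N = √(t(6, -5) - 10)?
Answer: -3104*I/65 ≈ -47.754*I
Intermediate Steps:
N = 2*I (N = √(6 - 10) = √(-4) = 2*I ≈ 2.0*I)
(-16*(4/(-20) - 22/(-13)))*N = (-16*(4/(-20) - 22/(-13)))*(2*I) = (-16*(4*(-1/20) - 22*(-1/13)))*(2*I) = (-16*(-⅕ + 22/13))*(2*I) = (-16*97/65)*(2*I) = -3104*I/65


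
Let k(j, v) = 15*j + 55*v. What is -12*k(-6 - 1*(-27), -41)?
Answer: 23280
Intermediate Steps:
-12*k(-6 - 1*(-27), -41) = -12*(15*(-6 - 1*(-27)) + 55*(-41)) = -12*(15*(-6 + 27) - 2255) = -12*(15*21 - 2255) = -12*(315 - 2255) = -12*(-1940) = 23280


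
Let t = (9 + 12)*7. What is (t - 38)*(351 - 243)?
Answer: 11772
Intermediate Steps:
t = 147 (t = 21*7 = 147)
(t - 38)*(351 - 243) = (147 - 38)*(351 - 243) = 109*108 = 11772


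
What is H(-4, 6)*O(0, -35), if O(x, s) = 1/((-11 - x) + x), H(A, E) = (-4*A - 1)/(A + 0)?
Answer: 15/44 ≈ 0.34091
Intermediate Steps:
H(A, E) = (-1 - 4*A)/A
O(x, s) = -1/11 (O(x, s) = 1/(-11) = -1/11)
H(-4, 6)*O(0, -35) = (-4 - 1/(-4))*(-1/11) = (-4 - 1*(-¼))*(-1/11) = (-4 + ¼)*(-1/11) = -15/4*(-1/11) = 15/44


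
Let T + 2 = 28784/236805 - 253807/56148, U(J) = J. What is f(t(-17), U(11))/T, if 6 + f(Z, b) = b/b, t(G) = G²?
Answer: 22160211900/28359618961 ≈ 0.78140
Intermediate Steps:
f(Z, b) = -5 (f(Z, b) = -6 + b/b = -6 + 1 = -5)
T = -28359618961/4432042380 (T = -2 + (28784/236805 - 253807/56148) = -2 - 19495534201/4432042380 = -28359618961/4432042380 ≈ -6.3988)
f(t(-17), U(11))/T = -5/(-28359618961/4432042380) = -5*(-4432042380/28359618961) = 22160211900/28359618961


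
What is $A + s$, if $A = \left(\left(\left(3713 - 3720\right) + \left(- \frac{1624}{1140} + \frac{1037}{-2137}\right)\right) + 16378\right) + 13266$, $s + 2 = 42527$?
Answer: $\frac{43948742123}{609045} \approx 72160.0$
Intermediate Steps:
$s = 42525$ ($s = -2 + 42527 = 42525$)
$A = \frac{18049103498}{609045}$ ($A = \left(\left(-7 + \left(\left(-1624\right) \frac{1}{1140} + 1037 \left(- \frac{1}{2137}\right)\right)\right) + 16378\right) + 13266 = \left(\left(-7 - \frac{1163167}{609045}\right) + 16378\right) + 13266 = \left(- \frac{5426482}{609045} + 16378\right) + 13266 = \frac{9969512528}{609045} + 13266 = \frac{18049103498}{609045} \approx 29635.0$)
$A + s = \frac{18049103498}{609045} + 42525 = \frac{43948742123}{609045}$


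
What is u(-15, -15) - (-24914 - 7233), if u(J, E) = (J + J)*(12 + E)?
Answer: 32237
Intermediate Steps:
u(J, E) = 2*J*(12 + E) (u(J, E) = (2*J)*(12 + E) = 2*J*(12 + E))
u(-15, -15) - (-24914 - 7233) = 2*(-15)*(12 - 15) - (-24914 - 7233) = 2*(-15)*(-3) - 1*(-32147) = 90 + 32147 = 32237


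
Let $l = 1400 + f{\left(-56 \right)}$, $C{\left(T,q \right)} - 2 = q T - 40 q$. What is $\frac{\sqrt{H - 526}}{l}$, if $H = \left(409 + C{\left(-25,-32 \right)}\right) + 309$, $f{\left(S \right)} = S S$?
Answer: $\frac{\sqrt{2274}}{4536} \approx 0.010513$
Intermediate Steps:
$f{\left(S \right)} = S^{2}$
$C{\left(T,q \right)} = 2 - 40 q + T q$ ($C{\left(T,q \right)} = 2 + \left(q T - 40 q\right) = 2 + \left(T q - 40 q\right) = 2 + \left(- 40 q + T q\right) = 2 - 40 q + T q$)
$l = 4536$ ($l = 1400 + \left(-56\right)^{2} = 1400 + 3136 = 4536$)
$H = 2800$ ($H = \left(409 - -2082\right) + 309 = \left(409 + \left(2 + 1280 + 800\right)\right) + 309 = \left(409 + 2082\right) + 309 = 2491 + 309 = 2800$)
$\frac{\sqrt{H - 526}}{l} = \frac{\sqrt{2800 - 526}}{4536} = \sqrt{2274} \cdot \frac{1}{4536} = \frac{\sqrt{2274}}{4536}$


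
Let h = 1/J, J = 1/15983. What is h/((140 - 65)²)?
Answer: 15983/5625 ≈ 2.8414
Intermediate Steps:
J = 1/15983 ≈ 6.2566e-5
h = 15983 (h = 1/(1/15983) = 15983)
h/((140 - 65)²) = 15983/((140 - 65)²) = 15983/(75²) = 15983/5625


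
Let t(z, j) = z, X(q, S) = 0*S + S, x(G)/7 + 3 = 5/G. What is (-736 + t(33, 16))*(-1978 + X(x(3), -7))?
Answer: 1395455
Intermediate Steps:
x(G) = -21 + 35/G (x(G) = -21 + 7*(5/G) = -21 + 35/G)
X(q, S) = S (X(q, S) = 0 + S = S)
(-736 + t(33, 16))*(-1978 + X(x(3), -7)) = (-736 + 33)*(-1978 - 7) = -703*(-1985) = 1395455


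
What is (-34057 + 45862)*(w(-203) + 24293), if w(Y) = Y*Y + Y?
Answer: 770854695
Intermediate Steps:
w(Y) = Y + Y² (w(Y) = Y² + Y = Y + Y²)
(-34057 + 45862)*(w(-203) + 24293) = (-34057 + 45862)*(-203*(1 - 203) + 24293) = 11805*(-203*(-202) + 24293) = 11805*(41006 + 24293) = 11805*65299 = 770854695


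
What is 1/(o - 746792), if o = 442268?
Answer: -1/304524 ≈ -3.2838e-6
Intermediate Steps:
1/(o - 746792) = 1/(442268 - 746792) = 1/(-304524) = -1/304524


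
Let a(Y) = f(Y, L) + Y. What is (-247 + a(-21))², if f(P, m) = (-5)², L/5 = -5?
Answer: 59049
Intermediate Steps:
L = -25 (L = 5*(-5) = -25)
f(P, m) = 25
a(Y) = 25 + Y
(-247 + a(-21))² = (-247 + (25 - 21))² = (-247 + 4)² = (-243)² = 59049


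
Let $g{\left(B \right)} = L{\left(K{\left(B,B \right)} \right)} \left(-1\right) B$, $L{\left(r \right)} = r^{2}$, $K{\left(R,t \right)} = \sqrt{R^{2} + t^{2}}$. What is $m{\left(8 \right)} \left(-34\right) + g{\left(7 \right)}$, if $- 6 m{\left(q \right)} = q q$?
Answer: $- \frac{970}{3} \approx -323.33$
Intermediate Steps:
$m{\left(q \right)} = - \frac{q^{2}}{6}$ ($m{\left(q \right)} = - \frac{q q}{6} = - \frac{q^{2}}{6}$)
$g{\left(B \right)} = - 2 B^{3}$ ($g{\left(B \right)} = \left(\sqrt{B^{2} + B^{2}}\right)^{2} \left(-1\right) B = \left(\sqrt{2 B^{2}}\right)^{2} \left(-1\right) B = \left(\sqrt{2} \sqrt{B^{2}}\right)^{2} \left(-1\right) B = 2 B^{2} \left(-1\right) B = - 2 B^{2} B = - 2 B^{3}$)
$m{\left(8 \right)} \left(-34\right) + g{\left(7 \right)} = - \frac{8^{2}}{6} \left(-34\right) - 2 \cdot 7^{3} = \left(- \frac{1}{6}\right) 64 \left(-34\right) - 686 = \left(- \frac{32}{3}\right) \left(-34\right) - 686 = \frac{1088}{3} - 686 = - \frac{970}{3}$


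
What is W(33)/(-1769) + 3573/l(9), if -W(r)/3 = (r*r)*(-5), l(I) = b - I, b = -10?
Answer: -6631002/33611 ≈ -197.29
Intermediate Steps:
l(I) = -10 - I
W(r) = 15*r² (W(r) = -3*r*r*(-5) = -3*r²*(-5) = -(-15)*r² = 15*r²)
W(33)/(-1769) + 3573/l(9) = (15*33²)/(-1769) + 3573/(-10 - 1*9) = (15*1089)*(-1/1769) + 3573/(-10 - 9) = 16335*(-1/1769) + 3573/(-19) = -16335/1769 + 3573*(-1/19) = -16335/1769 - 3573/19 = -6631002/33611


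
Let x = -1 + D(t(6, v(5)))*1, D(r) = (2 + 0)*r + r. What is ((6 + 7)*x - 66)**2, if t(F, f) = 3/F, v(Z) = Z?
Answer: 14161/4 ≈ 3540.3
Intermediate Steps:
D(r) = 3*r (D(r) = 2*r + r = 3*r)
x = 1/2 (x = -1 + (3*(3/6))*1 = -1 + (3*(3*(1/6)))*1 = -1 + (3*(1/2))*1 = -1 + (3/2)*1 = -1 + 3/2 = 1/2 ≈ 0.50000)
((6 + 7)*x - 66)**2 = ((6 + 7)*(1/2) - 66)**2 = (13*(1/2) - 66)**2 = (13/2 - 66)**2 = (-119/2)**2 = 14161/4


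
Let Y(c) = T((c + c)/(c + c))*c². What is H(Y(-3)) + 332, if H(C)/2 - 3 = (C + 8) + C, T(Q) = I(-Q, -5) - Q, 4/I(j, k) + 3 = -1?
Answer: 282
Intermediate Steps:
I(j, k) = -1 (I(j, k) = 4/(-3 - 1) = 4/(-4) = 4*(-¼) = -1)
T(Q) = -1 - Q
Y(c) = -2*c² (Y(c) = (-1 - (c + c)/(c + c))*c² = (-1 - 2*c/(2*c))*c² = (-1 - 2*c*1/(2*c))*c² = (-1 - 1*1)*c² = (-1 - 1)*c² = -2*c²)
H(C) = 22 + 4*C (H(C) = 6 + 2*((C + 8) + C) = 6 + 2*((8 + C) + C) = 6 + 2*(8 + 2*C) = 6 + (16 + 4*C) = 22 + 4*C)
H(Y(-3)) + 332 = (22 + 4*(-2*(-3)²)) + 332 = (22 + 4*(-2*9)) + 332 = (22 + 4*(-18)) + 332 = (22 - 72) + 332 = -50 + 332 = 282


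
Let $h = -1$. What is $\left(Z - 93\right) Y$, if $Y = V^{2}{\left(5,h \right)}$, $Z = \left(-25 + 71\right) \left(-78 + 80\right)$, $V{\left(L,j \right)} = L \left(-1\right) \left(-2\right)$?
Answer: $-100$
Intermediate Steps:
$V{\left(L,j \right)} = 2 L$ ($V{\left(L,j \right)} = - L \left(-2\right) = 2 L$)
$Z = 92$ ($Z = 46 \cdot 2 = 92$)
$Y = 100$ ($Y = \left(2 \cdot 5\right)^{2} = 10^{2} = 100$)
$\left(Z - 93\right) Y = \left(92 - 93\right) 100 = \left(-1\right) 100 = -100$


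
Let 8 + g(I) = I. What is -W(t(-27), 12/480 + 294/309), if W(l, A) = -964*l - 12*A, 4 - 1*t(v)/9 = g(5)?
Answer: 62566029/1030 ≈ 60744.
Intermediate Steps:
g(I) = -8 + I
t(v) = 63 (t(v) = 36 - 9*(-8 + 5) = 36 - 9*(-3) = 36 + 27 = 63)
-W(t(-27), 12/480 + 294/309) = -(-964*63 - 12*(12/480 + 294/309)) = -(-60732 - 12*(12*(1/480) + 294*(1/309))) = -(-60732 - 12*(1/40 + 98/103)) = -(-60732 - 12*4023/4120) = -(-60732 - 12069/1030) = -1*(-62566029/1030) = 62566029/1030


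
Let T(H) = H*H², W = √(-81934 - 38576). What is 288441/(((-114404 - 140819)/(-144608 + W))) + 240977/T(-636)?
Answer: 10730517240469793497/65658530138688 - 865323*I*√13390/255223 ≈ 1.6343e+5 - 392.33*I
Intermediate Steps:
W = 3*I*√13390 (W = √(-120510) = 3*I*√13390 ≈ 347.15*I)
T(H) = H³
288441/(((-114404 - 140819)/(-144608 + W))) + 240977/T(-636) = 288441/(((-114404 - 140819)/(-144608 + 3*I*√13390))) + 240977/((-636)³) = 288441/((-255223/(-144608 + 3*I*√13390))) + 240977/(-257259456) = 288441*(144608/255223 - 3*I*√13390/255223) + 240977*(-1/257259456) = (41710876128/255223 - 865323*I*√13390/255223) - 240977/257259456 = 10730517240469793497/65658530138688 - 865323*I*√13390/255223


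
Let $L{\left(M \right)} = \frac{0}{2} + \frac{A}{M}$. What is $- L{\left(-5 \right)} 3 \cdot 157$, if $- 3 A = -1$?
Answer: $\frac{157}{5} \approx 31.4$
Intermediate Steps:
$A = \frac{1}{3}$ ($A = \left(- \frac{1}{3}\right) \left(-1\right) = \frac{1}{3} \approx 0.33333$)
$L{\left(M \right)} = \frac{1}{3 M}$ ($L{\left(M \right)} = \frac{0}{2} + \frac{1}{3 M} = 0 \cdot \frac{1}{2} + \frac{1}{3 M} = 0 + \frac{1}{3 M} = \frac{1}{3 M}$)
$- L{\left(-5 \right)} 3 \cdot 157 = - \frac{1}{3 \left(-5\right)} 3 \cdot 157 = - \frac{-1}{3 \cdot 5} \cdot 3 \cdot 157 = \left(-1\right) \left(- \frac{1}{15}\right) 3 \cdot 157 = \frac{1}{15} \cdot 3 \cdot 157 = \frac{1}{5} \cdot 157 = \frac{157}{5}$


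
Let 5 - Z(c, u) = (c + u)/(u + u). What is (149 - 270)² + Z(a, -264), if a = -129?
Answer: 2577565/176 ≈ 14645.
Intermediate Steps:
Z(c, u) = 5 - (c + u)/(2*u) (Z(c, u) = 5 - (c + u)/(u + u) = 5 - (c + u)/(2*u))
(149 - 270)² + Z(a, -264) = (149 - 270)² + (½)*(-1*(-129) + 9*(-264))/(-264) = (-121)² + (½)*(-1/264)*(129 - 2376) = 14641 + (½)*(-1/264)*(-2247) = 14641 + 749/176 = 2577565/176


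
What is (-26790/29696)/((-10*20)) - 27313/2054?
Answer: -623701319/46919680 ≈ -13.293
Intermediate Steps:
(-26790/29696)/((-10*20)) - 27313/2054 = -26790*1/29696/(-200) - 27313*1/2054 = -13395/14848*(-1/200) - 2101/158 = 2679/593920 - 2101/158 = -623701319/46919680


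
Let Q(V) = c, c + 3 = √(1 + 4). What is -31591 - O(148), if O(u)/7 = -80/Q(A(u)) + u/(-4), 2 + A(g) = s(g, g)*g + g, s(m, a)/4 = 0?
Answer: -31752 - 140*√5 ≈ -32065.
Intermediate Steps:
c = -3 + √5 (c = -3 + √(1 + 4) = -3 + √5 ≈ -0.76393)
s(m, a) = 0 (s(m, a) = 4*0 = 0)
A(g) = -2 + g (A(g) = -2 + (0*g + g) = -2 + (0 + g) = -2 + g)
Q(V) = -3 + √5
O(u) = -560/(-3 + √5) - 7*u/4 (O(u) = 7*(-80/(-3 + √5) + u/(-4)) = 7*(-80/(-3 + √5) + u*(-¼)) = 7*(-80/(-3 + √5) - u/4) = -560/(-3 + √5) - 7*u/4)
-31591 - O(148) = -31591 - (420 + 140*√5 - 7/4*148) = -31591 - (420 + 140*√5 - 259) = -31591 - (161 + 140*√5) = -31591 + (-161 - 140*√5) = -31752 - 140*√5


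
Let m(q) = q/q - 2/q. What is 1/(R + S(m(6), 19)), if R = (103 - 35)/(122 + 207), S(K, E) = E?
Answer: 329/6319 ≈ 0.052065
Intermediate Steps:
m(q) = 1 - 2/q
R = 68/329 ≈ 0.20669
1/(R + S(m(6), 19)) = 1/(68/329 + 19) = 1/(6319/329) = 329/6319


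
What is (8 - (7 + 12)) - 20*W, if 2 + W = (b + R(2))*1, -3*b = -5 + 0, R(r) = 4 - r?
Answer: -133/3 ≈ -44.333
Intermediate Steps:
b = 5/3 (b = -(-5 + 0)/3 = -⅓*(-5) = 5/3 ≈ 1.6667)
W = 5/3 (W = -2 + (5/3 + (4 - 1*2))*1 = -2 + (5/3 + (4 - 2))*1 = -2 + (5/3 + 2)*1 = -2 + (11/3)*1 = -2 + 11/3 = 5/3 ≈ 1.6667)
(8 - (7 + 12)) - 20*W = (8 - (7 + 12)) - 20*5/3 = (8 - 1*19) - 100/3 = (8 - 19) - 100/3 = -11 - 100/3 = -133/3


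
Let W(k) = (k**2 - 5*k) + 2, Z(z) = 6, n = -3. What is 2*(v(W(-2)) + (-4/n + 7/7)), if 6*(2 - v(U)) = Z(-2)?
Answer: 20/3 ≈ 6.6667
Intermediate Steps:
W(k) = 2 + k**2 - 5*k
v(U) = 1 (v(U) = 2 - 1/6*6 = 2 - 1 = 1)
2*(v(W(-2)) + (-4/n + 7/7)) = 2*(1 + (-4/(-3) + 7/7)) = 2*(1 + (-4*(-1/3) + 7*(1/7))) = 2*(1 + (4/3 + 1)) = 2*(1 + 7/3) = 2*(10/3) = 20/3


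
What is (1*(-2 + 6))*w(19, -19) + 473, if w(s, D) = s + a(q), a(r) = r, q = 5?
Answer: 569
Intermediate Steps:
w(s, D) = 5 + s (w(s, D) = s + 5 = 5 + s)
(1*(-2 + 6))*w(19, -19) + 473 = (1*(-2 + 6))*(5 + 19) + 473 = (1*4)*24 + 473 = 4*24 + 473 = 96 + 473 = 569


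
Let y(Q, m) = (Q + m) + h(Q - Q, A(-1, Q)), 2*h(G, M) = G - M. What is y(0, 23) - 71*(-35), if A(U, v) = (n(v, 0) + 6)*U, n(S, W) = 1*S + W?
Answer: 2511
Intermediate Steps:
n(S, W) = S + W
A(U, v) = U*(6 + v) (A(U, v) = ((v + 0) + 6)*U = (v + 6)*U = (6 + v)*U = U*(6 + v))
h(G, M) = G/2 - M/2 (h(G, M) = (G - M)/2 = G/2 - M/2)
y(Q, m) = 3 + m + 3*Q/2 (y(Q, m) = (Q + m) + ((Q - Q)/2 - (-1)*(6 + Q)/2) = (Q + m) + ((½)*0 - (-6 - Q)/2) = (Q + m) + (0 + (3 + Q/2)) = (Q + m) + (3 + Q/2) = 3 + m + 3*Q/2)
y(0, 23) - 71*(-35) = (3 + 23 + (3/2)*0) - 71*(-35) = (3 + 23 + 0) + 2485 = 26 + 2485 = 2511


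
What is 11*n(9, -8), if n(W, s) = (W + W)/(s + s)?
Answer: -99/8 ≈ -12.375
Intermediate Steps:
n(W, s) = W/s (n(W, s) = (2*W)/((2*s)) = (2*W)*(1/(2*s)) = W/s)
11*n(9, -8) = 11*(9/(-8)) = 11*(9*(-⅛)) = 11*(-9/8) = -99/8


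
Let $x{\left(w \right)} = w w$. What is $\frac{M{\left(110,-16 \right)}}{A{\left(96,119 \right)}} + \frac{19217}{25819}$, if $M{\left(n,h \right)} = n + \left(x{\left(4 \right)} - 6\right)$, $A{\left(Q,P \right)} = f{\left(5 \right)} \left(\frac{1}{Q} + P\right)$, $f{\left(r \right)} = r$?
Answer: $\frac{279041201}{294982075} \approx 0.94596$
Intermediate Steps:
$x{\left(w \right)} = w^{2}$
$A{\left(Q,P \right)} = 5 P + \frac{5}{Q}$ ($A{\left(Q,P \right)} = 5 \left(\frac{1}{Q} + P\right) = 5 \left(P + \frac{1}{Q}\right) = 5 P + \frac{5}{Q}$)
$M{\left(n,h \right)} = 10 + n$ ($M{\left(n,h \right)} = n - \left(6 - 4^{2}\right) = n + \left(16 - 6\right) = n + 10 = 10 + n$)
$\frac{M{\left(110,-16 \right)}}{A{\left(96,119 \right)}} + \frac{19217}{25819} = \frac{10 + 110}{5 \cdot 119 + \frac{5}{96}} + \frac{19217}{25819} = \frac{120}{595 + 5 \cdot \frac{1}{96}} + 19217 \cdot \frac{1}{25819} = \frac{120}{595 + \frac{5}{96}} + \frac{19217}{25819} = \frac{120}{\frac{57125}{96}} + \frac{19217}{25819} = 120 \cdot \frac{96}{57125} + \frac{19217}{25819} = \frac{2304}{11425} + \frac{19217}{25819} = \frac{279041201}{294982075}$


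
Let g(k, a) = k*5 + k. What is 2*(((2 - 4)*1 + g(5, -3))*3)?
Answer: 168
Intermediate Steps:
g(k, a) = 6*k (g(k, a) = 5*k + k = 6*k)
2*(((2 - 4)*1 + g(5, -3))*3) = 2*(((2 - 4)*1 + 6*5)*3) = 2*((-2*1 + 30)*3) = 2*((-2 + 30)*3) = 2*(28*3) = 2*84 = 168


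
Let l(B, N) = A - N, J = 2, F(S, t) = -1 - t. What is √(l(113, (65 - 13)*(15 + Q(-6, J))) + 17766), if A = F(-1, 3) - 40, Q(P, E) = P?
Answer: √17254 ≈ 131.35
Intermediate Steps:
A = -44 (A = (-1 - 1*3) - 40 = (-1 - 3) - 40 = -4 - 40 = -44)
l(B, N) = -44 - N
√(l(113, (65 - 13)*(15 + Q(-6, J))) + 17766) = √((-44 - (65 - 13)*(15 - 6)) + 17766) = √((-44 - 52*9) + 17766) = √((-44 - 1*468) + 17766) = √((-44 - 468) + 17766) = √(-512 + 17766) = √17254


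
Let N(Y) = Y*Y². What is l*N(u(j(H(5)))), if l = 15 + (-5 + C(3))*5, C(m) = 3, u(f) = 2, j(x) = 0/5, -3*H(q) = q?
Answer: 40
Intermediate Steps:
H(q) = -q/3
j(x) = 0 (j(x) = 0*(⅕) = 0)
l = 5 (l = 15 + (-5 + 3)*5 = 15 - 2*5 = 15 - 10 = 5)
N(Y) = Y³
l*N(u(j(H(5)))) = 5*2³ = 5*8 = 40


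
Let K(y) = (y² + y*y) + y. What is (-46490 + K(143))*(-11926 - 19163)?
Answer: 169403961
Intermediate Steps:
K(y) = y + 2*y² (K(y) = (y² + y²) + y = 2*y² + y = y + 2*y²)
(-46490 + K(143))*(-11926 - 19163) = (-46490 + 143*(1 + 2*143))*(-11926 - 19163) = (-46490 + 143*(1 + 286))*(-31089) = (-46490 + 143*287)*(-31089) = (-46490 + 41041)*(-31089) = -5449*(-31089) = 169403961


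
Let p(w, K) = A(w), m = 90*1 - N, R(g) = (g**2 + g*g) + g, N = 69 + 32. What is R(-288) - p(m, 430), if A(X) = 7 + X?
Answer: 165604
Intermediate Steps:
N = 101
R(g) = g + 2*g**2 (R(g) = (g**2 + g**2) + g = 2*g**2 + g = g + 2*g**2)
m = -11 (m = 90*1 - 1*101 = 90 - 101 = -11)
p(w, K) = 7 + w
R(-288) - p(m, 430) = -288*(1 + 2*(-288)) - (7 - 11) = -288*(1 - 576) - 1*(-4) = -288*(-575) + 4 = 165600 + 4 = 165604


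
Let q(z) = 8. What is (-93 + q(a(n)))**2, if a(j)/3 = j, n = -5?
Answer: 7225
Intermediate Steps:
a(j) = 3*j
(-93 + q(a(n)))**2 = (-93 + 8)**2 = (-85)**2 = 7225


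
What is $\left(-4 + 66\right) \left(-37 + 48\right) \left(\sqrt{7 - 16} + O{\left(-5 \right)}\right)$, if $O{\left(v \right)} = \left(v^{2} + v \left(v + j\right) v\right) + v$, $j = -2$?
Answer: $-105710 + 2046 i \approx -1.0571 \cdot 10^{5} + 2046.0 i$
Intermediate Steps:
$O{\left(v \right)} = v + v^{2} + v^{2} \left(-2 + v\right)$ ($O{\left(v \right)} = \left(v^{2} + v \left(v - 2\right) v\right) + v = \left(v^{2} + v \left(-2 + v\right) v\right) + v = \left(v^{2} + v^{2} \left(-2 + v\right)\right) + v = v + v^{2} + v^{2} \left(-2 + v\right)$)
$\left(-4 + 66\right) \left(-37 + 48\right) \left(\sqrt{7 - 16} + O{\left(-5 \right)}\right) = \left(-4 + 66\right) \left(-37 + 48\right) \left(\sqrt{7 - 16} - 5 \left(1 + \left(-5\right)^{2} - -5\right)\right) = 62 \cdot 11 \left(\sqrt{-9} - 5 \left(1 + 25 + 5\right)\right) = 62 \cdot 11 \left(3 i - 155\right) = 62 \cdot 11 \left(-155 + 3 i\right) = 62 \left(-1705 + 33 i\right) = -105710 + 2046 i$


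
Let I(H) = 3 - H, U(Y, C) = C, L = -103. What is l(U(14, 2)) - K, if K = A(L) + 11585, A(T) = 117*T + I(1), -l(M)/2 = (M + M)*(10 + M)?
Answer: 368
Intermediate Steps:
l(M) = -4*M*(10 + M) (l(M) = -2*(M + M)*(10 + M) = -2*2*M*(10 + M) = -4*M*(10 + M))
A(T) = 2 + 117*T (A(T) = 117*T + (3 - 1*1) = 117*T + (3 - 1) = 117*T + 2 = 2 + 117*T)
K = -464 (K = (2 + 117*(-103)) + 11585 = (2 - 12051) + 11585 = -12049 + 11585 = -464)
l(U(14, 2)) - K = -4*2*(10 + 2) - 1*(-464) = -4*2*12 + 464 = -96 + 464 = 368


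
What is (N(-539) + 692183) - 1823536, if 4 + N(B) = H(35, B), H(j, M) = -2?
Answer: -1131359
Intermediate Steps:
N(B) = -6 (N(B) = -4 - 2 = -6)
(N(-539) + 692183) - 1823536 = (-6 + 692183) - 1823536 = 692177 - 1823536 = -1131359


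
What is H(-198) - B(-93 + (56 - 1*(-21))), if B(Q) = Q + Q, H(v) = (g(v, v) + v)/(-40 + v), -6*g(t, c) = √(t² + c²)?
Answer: 3907/119 + 33*√2/238 ≈ 33.028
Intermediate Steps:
g(t, c) = -√(c² + t²)/6 (g(t, c) = -√(t² + c²)/6 = -√(c² + t²)/6)
H(v) = (v - √2*√(v²)/6)/(-40 + v) (H(v) = (-√(v² + v²)/6 + v)/(-40 + v) = (-√2*√(v²)/6 + v)/(-40 + v) = (v - √2*√(v²)/6)/(-40 + v))
B(Q) = 2*Q
H(-198) - B(-93 + (56 - 1*(-21))) = (-198 - √2*√((-198)²)/6)/(-40 - 198) - 2*(-93 + (56 - 1*(-21))) = (-198 - √2*√39204/6)/(-238) - 2*(-93 + (56 + 21)) = -(-198 - ⅙*√2*198)/238 - 2*(-93 + 77) = -(-198 - 33*√2)/238 - 2*(-16) = (99/119 + 33*√2/238) - 1*(-32) = (99/119 + 33*√2/238) + 32 = 3907/119 + 33*√2/238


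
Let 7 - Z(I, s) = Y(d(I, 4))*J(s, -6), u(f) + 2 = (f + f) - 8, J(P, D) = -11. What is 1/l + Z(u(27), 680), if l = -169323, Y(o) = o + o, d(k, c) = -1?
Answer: -2539846/169323 ≈ -15.000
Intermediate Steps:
u(f) = -10 + 2*f (u(f) = -2 + ((f + f) - 8) = -2 + (2*f - 8) = -2 + (-8 + 2*f) = -10 + 2*f)
Y(o) = 2*o
Z(I, s) = -15 (Z(I, s) = 7 - 2*(-1)*(-11) = 7 - (-2)*(-11) = 7 - 1*22 = 7 - 22 = -15)
1/l + Z(u(27), 680) = 1/(-169323) - 15 = -1/169323 - 15 = -2539846/169323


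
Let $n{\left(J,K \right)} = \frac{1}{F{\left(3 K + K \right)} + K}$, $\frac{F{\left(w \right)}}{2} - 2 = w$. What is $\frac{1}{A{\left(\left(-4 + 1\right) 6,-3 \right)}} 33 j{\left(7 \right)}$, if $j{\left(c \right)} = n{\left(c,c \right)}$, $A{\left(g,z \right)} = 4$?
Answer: $\frac{33}{268} \approx 0.12313$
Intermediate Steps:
$F{\left(w \right)} = 4 + 2 w$
$n{\left(J,K \right)} = \frac{1}{4 + 9 K}$ ($n{\left(J,K \right)} = \frac{1}{\left(4 + 2 \left(3 K + K\right)\right) + K} = \frac{1}{\left(4 + 2 \cdot 4 K\right) + K} = \frac{1}{\left(4 + 8 K\right) + K} = \frac{1}{4 + 9 K}$)
$j{\left(c \right)} = \frac{1}{4 + 9 c}$
$\frac{1}{A{\left(\left(-4 + 1\right) 6,-3 \right)}} 33 j{\left(7 \right)} = \frac{\frac{1}{4} \cdot 33}{4 + 9 \cdot 7} = \frac{\frac{1}{4} \cdot 33}{4 + 63} = \frac{33}{4 \cdot 67} = \frac{33}{4} \cdot \frac{1}{67} = \frac{33}{268}$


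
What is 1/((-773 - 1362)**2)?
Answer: 1/4558225 ≈ 2.1938e-7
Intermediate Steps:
1/((-773 - 1362)**2) = 1/((-2135)**2) = 1/4558225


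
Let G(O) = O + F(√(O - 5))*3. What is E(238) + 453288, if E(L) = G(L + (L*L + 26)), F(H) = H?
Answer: 510196 + 3*√56903 ≈ 5.1091e+5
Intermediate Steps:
G(O) = O + 3*√(-5 + O) (G(O) = O + √(O - 5)*3 = O + √(-5 + O)*3 = O + 3*√(-5 + O))
E(L) = 26 + L + L² + 3*√(21 + L + L²) (E(L) = (L + (L*L + 26)) + 3*√(-5 + (L + (L*L + 26))) = (L + (L² + 26)) + 3*√(-5 + (L + (L² + 26))) = (L + (26 + L²)) + 3*√(-5 + (L + (26 + L²))) = (26 + L + L²) + 3*√(-5 + (26 + L + L²)) = (26 + L + L²) + 3*√(21 + L + L²) = 26 + L + L² + 3*√(21 + L + L²))
E(238) + 453288 = (26 + 238 + 238² + 3*√(21 + 238 + 238²)) + 453288 = (26 + 238 + 56644 + 3*√(21 + 238 + 56644)) + 453288 = (26 + 238 + 56644 + 3*√56903) + 453288 = (56908 + 3*√56903) + 453288 = 510196 + 3*√56903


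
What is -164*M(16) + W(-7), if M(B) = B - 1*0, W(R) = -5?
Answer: -2629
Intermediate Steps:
M(B) = B (M(B) = B + 0 = B)
-164*M(16) + W(-7) = -164*16 - 5 = -2624 - 5 = -2629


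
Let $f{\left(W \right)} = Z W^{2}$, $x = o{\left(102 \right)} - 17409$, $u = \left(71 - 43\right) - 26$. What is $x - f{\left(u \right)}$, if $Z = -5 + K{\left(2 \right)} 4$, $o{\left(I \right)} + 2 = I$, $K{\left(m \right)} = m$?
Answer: $-17321$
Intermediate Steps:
$u = 2$ ($u = 28 - 26 = 2$)
$o{\left(I \right)} = -2 + I$
$x = -17309$ ($x = \left(-2 + 102\right) - 17409 = 100 - 17409 = -17309$)
$Z = 3$ ($Z = -5 + 2 \cdot 4 = -5 + 8 = 3$)
$f{\left(W \right)} = 3 W^{2}$
$x - f{\left(u \right)} = -17309 - 3 \cdot 2^{2} = -17309 - 3 \cdot 4 = -17309 - 12 = -17321$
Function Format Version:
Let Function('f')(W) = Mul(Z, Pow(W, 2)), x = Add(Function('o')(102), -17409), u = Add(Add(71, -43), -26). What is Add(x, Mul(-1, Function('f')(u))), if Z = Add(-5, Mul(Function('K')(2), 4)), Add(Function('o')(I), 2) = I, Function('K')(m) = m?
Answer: -17321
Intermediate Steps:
u = 2 (u = Add(28, -26) = 2)
Function('o')(I) = Add(-2, I)
x = -17309 (x = Add(Add(-2, 102), -17409) = Add(100, -17409) = -17309)
Z = 3 (Z = Add(-5, Mul(2, 4)) = Add(-5, 8) = 3)
Function('f')(W) = Mul(3, Pow(W, 2))
Add(x, Mul(-1, Function('f')(u))) = Add(-17309, Mul(-1, Mul(3, Pow(2, 2)))) = Add(-17309, Mul(-1, Mul(3, 4))) = Add(-17309, Mul(-1, 12)) = Add(-17309, -12) = -17321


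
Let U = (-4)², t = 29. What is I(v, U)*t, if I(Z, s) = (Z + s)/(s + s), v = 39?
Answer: 1595/32 ≈ 49.844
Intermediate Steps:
U = 16
I(Z, s) = (Z + s)/(2*s) (I(Z, s) = (Z + s)/((2*s)) = (Z + s)*(1/(2*s)) = (Z + s)/(2*s))
I(v, U)*t = ((½)*(39 + 16)/16)*29 = ((½)*(1/16)*55)*29 = (55/32)*29 = 1595/32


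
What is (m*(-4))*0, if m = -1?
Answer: 0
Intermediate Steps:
(m*(-4))*0 = -1*(-4)*0 = 4*0 = 0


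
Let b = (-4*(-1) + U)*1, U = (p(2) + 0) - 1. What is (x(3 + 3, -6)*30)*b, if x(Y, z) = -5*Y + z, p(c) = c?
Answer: -5400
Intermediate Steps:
U = 1 (U = (2 + 0) - 1 = 2 - 1 = 1)
x(Y, z) = z - 5*Y
b = 5 (b = (-4*(-1) + 1)*1 = (4 + 1)*1 = 5*1 = 5)
(x(3 + 3, -6)*30)*b = ((-6 - 5*(3 + 3))*30)*5 = ((-6 - 5*6)*30)*5 = ((-6 - 30)*30)*5 = -36*30*5 = -1080*5 = -5400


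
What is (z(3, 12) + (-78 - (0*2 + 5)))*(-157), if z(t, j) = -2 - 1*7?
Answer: 14444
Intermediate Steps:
z(t, j) = -9 (z(t, j) = -2 - 7 = -9)
(z(3, 12) + (-78 - (0*2 + 5)))*(-157) = (-9 + (-78 - (0*2 + 5)))*(-157) = (-9 + (-78 - (0 + 5)))*(-157) = (-9 + (-78 - 1*5))*(-157) = (-9 + (-78 - 5))*(-157) = (-9 - 83)*(-157) = -92*(-157) = 14444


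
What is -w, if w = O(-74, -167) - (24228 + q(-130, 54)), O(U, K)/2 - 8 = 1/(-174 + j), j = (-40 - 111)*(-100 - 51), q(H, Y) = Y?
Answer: 549066780/22627 ≈ 24266.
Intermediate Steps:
j = 22801 (j = -151*(-151) = 22801)
O(U, K) = 362034/22627 (O(U, K) = 16 + 2/(-174 + 22801) = 16 + 2/22627 = 362034/22627)
w = -549066780/22627 (w = 362034/22627 - (24228 + 54) = 362034/22627 - 1*24282 = 362034/22627 - 24282 = -549066780/22627 ≈ -24266.)
-w = -1*(-549066780/22627) = 549066780/22627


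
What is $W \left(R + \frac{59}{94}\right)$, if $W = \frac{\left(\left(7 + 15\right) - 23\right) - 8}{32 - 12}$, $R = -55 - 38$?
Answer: $\frac{78147}{1880} \approx 41.568$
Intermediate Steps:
$R = -93$ ($R = -55 - 38 = -93$)
$W = - \frac{9}{20}$ ($W = \frac{\left(22 - 23\right) - 8}{20} = \left(-1 - 8\right) \frac{1}{20} = \left(-9\right) \frac{1}{20} = - \frac{9}{20} \approx -0.45$)
$W \left(R + \frac{59}{94}\right) = - \frac{9 \left(-93 + \frac{59}{94}\right)}{20} = \left(- \frac{9}{20}\right) \left(- \frac{8683}{94}\right) = \frac{78147}{1880}$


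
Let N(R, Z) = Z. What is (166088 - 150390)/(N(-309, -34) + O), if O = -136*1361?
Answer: -7849/92565 ≈ -0.084795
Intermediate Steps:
O = -185096
(166088 - 150390)/(N(-309, -34) + O) = (166088 - 150390)/(-34 - 185096) = 15698/(-185130) = 15698*(-1/185130) = -7849/92565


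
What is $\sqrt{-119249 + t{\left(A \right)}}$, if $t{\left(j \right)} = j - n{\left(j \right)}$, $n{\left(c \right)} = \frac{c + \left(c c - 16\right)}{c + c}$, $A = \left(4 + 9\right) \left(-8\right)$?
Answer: $\frac{3 i \sqrt{8960874}}{26} \approx 345.4 i$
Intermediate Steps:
$A = -104$ ($A = 13 \left(-8\right) = -104$)
$n{\left(c \right)} = \frac{-16 + c + c^{2}}{2 c}$ ($n{\left(c \right)} = \frac{c + \left(c^{2} - 16\right)}{2 c} = \left(c + \left(-16 + c^{2}\right)\right) \frac{1}{2 c} = \left(-16 + c + c^{2}\right) \frac{1}{2 c} = \frac{-16 + c + c^{2}}{2 c}$)
$t{\left(j \right)} = j - \frac{-16 + j \left(1 + j\right)}{2 j}$
$\sqrt{-119249 + t{\left(A \right)}} = \sqrt{-119249 + \frac{16 + \left(-104\right)^{2} - -104}{2 \left(-104\right)}} = \sqrt{-119249 + \frac{1}{2} \left(- \frac{1}{104}\right) \left(16 + 10816 + 104\right)} = \sqrt{-119249 + \frac{1}{2} \left(- \frac{1}{104}\right) 10936} = \sqrt{-119249 - \frac{1367}{26}} = \sqrt{- \frac{3101841}{26}} = \frac{3 i \sqrt{8960874}}{26}$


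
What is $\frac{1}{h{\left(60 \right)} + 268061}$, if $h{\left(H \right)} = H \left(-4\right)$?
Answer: $\frac{1}{267821} \approx 3.7338 \cdot 10^{-6}$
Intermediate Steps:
$h{\left(H \right)} = - 4 H$
$\frac{1}{h{\left(60 \right)} + 268061} = \frac{1}{\left(-4\right) 60 + 268061} = \frac{1}{-240 + 268061} = \frac{1}{267821}$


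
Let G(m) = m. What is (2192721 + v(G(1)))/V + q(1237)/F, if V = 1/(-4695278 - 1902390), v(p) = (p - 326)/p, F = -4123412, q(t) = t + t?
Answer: -29821960700798574005/2061706 ≈ -1.4465e+13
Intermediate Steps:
q(t) = 2*t
v(p) = (-326 + p)/p
V = -1/6597668 (V = 1/(-6597668) = -1/6597668 ≈ -1.5157e-7)
(2192721 + v(G(1)))/V + q(1237)/F = (2192721 + (-326 + 1)/1)/(-1/6597668) + (2*1237)/(-4123412) = (2192721 + 1*(-325))*(-6597668) + 2474*(-1/4123412) = (2192721 - 325)*(-6597668) - 1237/2061706 = 2192396*(-6597668) - 1237/2061706 = -14464700932528 - 1237/2061706 = -29821960700798574005/2061706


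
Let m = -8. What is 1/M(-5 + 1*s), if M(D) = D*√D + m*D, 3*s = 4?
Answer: 72/2233 + 3*I*√33/2233 ≈ 0.032244 + 0.0077177*I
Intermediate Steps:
s = 4/3 (s = (⅓)*4 = 4/3 ≈ 1.3333)
M(D) = D^(3/2) - 8*D (M(D) = D*√D - 8*D = D^(3/2) - 8*D)
1/M(-5 + 1*s) = 1/((-5 + 1*(4/3))^(3/2) - 8*(-5 + 1*(4/3))) = 1/((-5 + 4/3)^(3/2) - 8*(-5 + 4/3)) = 1/((-11/3)^(3/2) - 8*(-11/3)) = 1/(-11*I*√33/9 + 88/3) = 1/(88/3 - 11*I*√33/9)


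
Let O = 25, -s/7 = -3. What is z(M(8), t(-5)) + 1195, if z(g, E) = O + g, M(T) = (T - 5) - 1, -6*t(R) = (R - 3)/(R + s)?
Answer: 1222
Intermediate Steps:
s = 21 (s = -7*(-3) = 21)
t(R) = -(-3 + R)/(6*(21 + R)) (t(R) = -(R - 3)/(6*(R + 21)) = -(-3 + R)/(6*(21 + R)))
M(T) = -6 + T (M(T) = (-5 + T) - 1 = -6 + T)
z(g, E) = 25 + g
z(M(8), t(-5)) + 1195 = (25 + (-6 + 8)) + 1195 = (25 + 2) + 1195 = 27 + 1195 = 1222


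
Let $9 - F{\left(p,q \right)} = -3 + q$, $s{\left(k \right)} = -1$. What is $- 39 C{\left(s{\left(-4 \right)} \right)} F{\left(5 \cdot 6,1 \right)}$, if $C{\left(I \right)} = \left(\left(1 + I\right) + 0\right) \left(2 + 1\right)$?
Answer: $0$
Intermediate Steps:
$F{\left(p,q \right)} = 12 - q$ ($F{\left(p,q \right)} = 9 - \left(-3 + q\right) = 12 - q$)
$C{\left(I \right)} = 3 + 3 I$ ($C{\left(I \right)} = \left(1 + I\right) 3 = 3 + 3 I$)
$- 39 C{\left(s{\left(-4 \right)} \right)} F{\left(5 \cdot 6,1 \right)} = - 39 \left(3 + 3 \left(-1\right)\right) \left(12 - 1\right) = - 39 \left(3 - 3\right) \left(12 - 1\right) = \left(-39\right) 0 \cdot 11 = 0 \cdot 11 = 0$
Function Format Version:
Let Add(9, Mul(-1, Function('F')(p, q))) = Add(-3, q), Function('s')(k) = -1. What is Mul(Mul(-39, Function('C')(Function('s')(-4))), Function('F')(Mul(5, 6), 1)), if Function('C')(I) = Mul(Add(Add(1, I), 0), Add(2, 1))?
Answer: 0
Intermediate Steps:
Function('F')(p, q) = Add(12, Mul(-1, q)) (Function('F')(p, q) = Add(9, Mul(-1, Add(-3, q))) = Add(9, Add(3, Mul(-1, q))) = Add(12, Mul(-1, q)))
Function('C')(I) = Add(3, Mul(3, I)) (Function('C')(I) = Mul(Add(1, I), 3) = Add(3, Mul(3, I)))
Mul(Mul(-39, Function('C')(Function('s')(-4))), Function('F')(Mul(5, 6), 1)) = Mul(Mul(-39, Add(3, Mul(3, -1))), Add(12, Mul(-1, 1))) = Mul(Mul(-39, Add(3, -3)), Add(12, -1)) = Mul(Mul(-39, 0), 11) = Mul(0, 11) = 0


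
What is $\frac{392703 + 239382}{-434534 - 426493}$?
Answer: $- \frac{210695}{287009} \approx -0.73411$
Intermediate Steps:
$\frac{392703 + 239382}{-434534 - 426493} = \frac{632085}{-861027} = 632085 \left(- \frac{1}{861027}\right) = - \frac{210695}{287009}$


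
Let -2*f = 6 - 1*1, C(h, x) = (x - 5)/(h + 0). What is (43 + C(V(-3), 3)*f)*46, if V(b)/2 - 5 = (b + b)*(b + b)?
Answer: 81213/41 ≈ 1980.8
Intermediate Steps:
V(b) = 10 + 8*b**2 (V(b) = 10 + 2*((b + b)*(b + b)) = 10 + 2*((2*b)*(2*b)) = 10 + 2*(4*b**2) = 10 + 8*b**2)
C(h, x) = (-5 + x)/h
f = -5/2 (f = -(6 - 1*1)/2 = -(6 - 1)/2 = -1/2*5 = -5/2 ≈ -2.5000)
(43 + C(V(-3), 3)*f)*46 = (43 + ((-5 + 3)/(10 + 8*(-3)**2))*(-5/2))*46 = (43 + (-2/(10 + 8*9))*(-5/2))*46 = (43 + (-2/(10 + 72))*(-5/2))*46 = (43 + (-2/82)*(-5/2))*46 = (43 + ((1/82)*(-2))*(-5/2))*46 = (43 - 1/41*(-5/2))*46 = (43 + 5/82)*46 = (3531/82)*46 = 81213/41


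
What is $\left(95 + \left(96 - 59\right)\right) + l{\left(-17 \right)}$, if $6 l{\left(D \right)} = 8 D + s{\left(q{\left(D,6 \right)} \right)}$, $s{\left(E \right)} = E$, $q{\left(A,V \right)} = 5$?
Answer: $\frac{661}{6} \approx 110.17$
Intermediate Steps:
$l{\left(D \right)} = \frac{5}{6} + \frac{4 D}{3}$ ($l{\left(D \right)} = \frac{8 D + 5}{6} = \frac{5 + 8 D}{6} = \frac{5}{6} + \frac{4 D}{3}$)
$\left(95 + \left(96 - 59\right)\right) + l{\left(-17 \right)} = \left(95 + \left(96 - 59\right)\right) + \left(\frac{5}{6} + \frac{4}{3} \left(-17\right)\right) = \left(95 + 37\right) + \left(\frac{5}{6} - \frac{68}{3}\right) = 132 - \frac{131}{6} = \frac{661}{6}$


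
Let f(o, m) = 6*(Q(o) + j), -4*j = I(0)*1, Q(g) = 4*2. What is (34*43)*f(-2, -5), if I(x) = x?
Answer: 70176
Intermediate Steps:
Q(g) = 8
j = 0 (j = -0 = -1/4*0 = 0)
f(o, m) = 48 (f(o, m) = 6*(8 + 0) = 6*8 = 48)
(34*43)*f(-2, -5) = (34*43)*48 = 1462*48 = 70176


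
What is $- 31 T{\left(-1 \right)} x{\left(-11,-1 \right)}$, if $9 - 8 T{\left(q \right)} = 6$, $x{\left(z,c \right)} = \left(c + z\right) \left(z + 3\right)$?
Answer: $-1116$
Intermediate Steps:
$x{\left(z,c \right)} = \left(3 + z\right) \left(c + z\right)$ ($x{\left(z,c \right)} = \left(c + z\right) \left(3 + z\right) = \left(3 + z\right) \left(c + z\right)$)
$T{\left(q \right)} = \frac{3}{8}$ ($T{\left(q \right)} = \frac{9}{8} - \frac{3}{4} = \frac{3}{8}$)
$- 31 T{\left(-1 \right)} x{\left(-11,-1 \right)} = \left(-31\right) \frac{3}{8} \left(\left(-11\right)^{2} + 3 \left(-1\right) + 3 \left(-11\right) - -11\right) = - \frac{93 \left(121 - 3 - 33 + 11\right)}{8} = \left(- \frac{93}{8}\right) 96 = -1116$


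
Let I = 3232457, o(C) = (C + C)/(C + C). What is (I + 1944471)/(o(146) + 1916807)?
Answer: 647116/239601 ≈ 2.7008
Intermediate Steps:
o(C) = 1 (o(C) = (2*C)/((2*C)) = (2*C)*(1/(2*C)) = 1)
(I + 1944471)/(o(146) + 1916807) = (3232457 + 1944471)/(1 + 1916807) = 5176928/1916808 = 5176928*(1/1916808) = 647116/239601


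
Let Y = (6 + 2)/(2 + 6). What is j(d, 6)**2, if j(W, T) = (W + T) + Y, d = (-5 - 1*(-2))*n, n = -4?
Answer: 361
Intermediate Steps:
Y = 1 (Y = 8/8 = 8*(1/8) = 1)
d = 12 (d = (-5 - 1*(-2))*(-4) = (-5 + 2)*(-4) = -3*(-4) = 12)
j(W, T) = 1 + T + W (j(W, T) = (W + T) + 1 = (T + W) + 1 = 1 + T + W)
j(d, 6)**2 = (1 + 6 + 12)**2 = 19**2 = 361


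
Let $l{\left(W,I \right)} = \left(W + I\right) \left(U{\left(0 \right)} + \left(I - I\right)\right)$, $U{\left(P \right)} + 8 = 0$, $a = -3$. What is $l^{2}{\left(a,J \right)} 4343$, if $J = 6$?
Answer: $2501568$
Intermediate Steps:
$U{\left(P \right)} = -8$ ($U{\left(P \right)} = -8 + 0 = -8$)
$l{\left(W,I \right)} = - 8 I - 8 W$ ($l{\left(W,I \right)} = \left(W + I\right) \left(-8 + \left(I - I\right)\right) = \left(I + W\right) \left(-8 + 0\right) = \left(I + W\right) \left(-8\right) = - 8 I - 8 W$)
$l^{2}{\left(a,J \right)} 4343 = \left(\left(-8\right) 6 - -24\right)^{2} \cdot 4343 = \left(-48 + 24\right)^{2} \cdot 4343 = \left(-24\right)^{2} \cdot 4343 = 576 \cdot 4343 = 2501568$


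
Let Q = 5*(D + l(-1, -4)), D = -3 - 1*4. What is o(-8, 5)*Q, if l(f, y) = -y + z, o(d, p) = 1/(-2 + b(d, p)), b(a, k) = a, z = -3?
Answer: 3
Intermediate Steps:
D = -7 (D = -3 - 4 = -7)
o(d, p) = 1/(-2 + d)
l(f, y) = -3 - y (l(f, y) = -y - 3 = -3 - y)
Q = -30 (Q = 5*(-7 + (-3 - 1*(-4))) = 5*(-7 + (-3 + 4)) = 5*(-7 + 1) = 5*(-6) = -30)
o(-8, 5)*Q = -30/(-2 - 8) = -30/(-10) = -⅒*(-30) = 3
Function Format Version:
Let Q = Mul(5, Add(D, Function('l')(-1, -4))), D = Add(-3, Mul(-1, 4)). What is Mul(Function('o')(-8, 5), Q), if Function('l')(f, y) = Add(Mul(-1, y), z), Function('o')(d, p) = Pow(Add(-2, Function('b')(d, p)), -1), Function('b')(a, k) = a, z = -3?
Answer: 3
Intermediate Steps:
D = -7 (D = Add(-3, -4) = -7)
Function('o')(d, p) = Pow(Add(-2, d), -1)
Function('l')(f, y) = Add(-3, Mul(-1, y)) (Function('l')(f, y) = Add(Mul(-1, y), -3) = Add(-3, Mul(-1, y)))
Q = -30 (Q = Mul(5, Add(-7, Add(-3, Mul(-1, -4)))) = Mul(5, Add(-7, Add(-3, 4))) = Mul(5, Add(-7, 1)) = Mul(5, -6) = -30)
Mul(Function('o')(-8, 5), Q) = Mul(Pow(Add(-2, -8), -1), -30) = Mul(Pow(-10, -1), -30) = Mul(Rational(-1, 10), -30) = 3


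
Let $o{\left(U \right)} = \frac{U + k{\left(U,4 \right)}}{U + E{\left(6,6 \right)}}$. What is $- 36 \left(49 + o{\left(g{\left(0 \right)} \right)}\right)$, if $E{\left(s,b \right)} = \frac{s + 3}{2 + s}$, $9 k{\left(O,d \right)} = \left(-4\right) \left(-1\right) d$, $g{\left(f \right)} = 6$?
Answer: $- \frac{102788}{57} \approx -1803.3$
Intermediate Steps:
$k{\left(O,d \right)} = \frac{4 d}{9}$ ($k{\left(O,d \right)} = \frac{\left(-4\right) \left(-1\right) d}{9} = \frac{4 d}{9}$)
$E{\left(s,b \right)} = \frac{3 + s}{2 + s}$
$o{\left(U \right)} = \frac{\frac{16}{9} + U}{\frac{9}{8} + U}$ ($o{\left(U \right)} = \frac{U + \frac{4}{9} \cdot 4}{U + \frac{3 + 6}{2 + 6}} = \frac{U + \frac{16}{9}}{U + \frac{1}{8} \cdot 9} = \frac{\frac{16}{9} + U}{U + \frac{1}{8} \cdot 9} = \frac{\frac{16}{9} + U}{U + \frac{9}{8}} = \frac{\frac{16}{9} + U}{\frac{9}{8} + U}$)
$- 36 \left(49 + o{\left(g{\left(0 \right)} \right)}\right) = - 36 \left(49 + \frac{8 \left(16 + 9 \cdot 6\right)}{9 \left(9 + 8 \cdot 6\right)}\right) = - 36 \left(49 + \frac{8 \left(16 + 54\right)}{9 \left(9 + 48\right)}\right) = - 36 \left(49 + \frac{8}{9} \cdot \frac{1}{57} \cdot 70\right) = - 36 \left(49 + \frac{560}{513}\right) = \left(-36\right) \frac{25697}{513} = - \frac{102788}{57}$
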